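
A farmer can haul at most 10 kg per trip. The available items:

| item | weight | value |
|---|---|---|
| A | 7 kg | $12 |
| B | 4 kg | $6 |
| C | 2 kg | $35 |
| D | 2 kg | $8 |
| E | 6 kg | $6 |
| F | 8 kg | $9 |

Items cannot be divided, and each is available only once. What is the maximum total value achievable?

$49

This is a 0/1 knapsack; check combinations near the capacity.
- B+C+D: weight 4+2+2=8, value 6+35+8=49
- C+D+E: weight 2+2+6=10, value 35+8+6=49
- A+C: weight 7+2=9, value 12+35=47
Best: $49.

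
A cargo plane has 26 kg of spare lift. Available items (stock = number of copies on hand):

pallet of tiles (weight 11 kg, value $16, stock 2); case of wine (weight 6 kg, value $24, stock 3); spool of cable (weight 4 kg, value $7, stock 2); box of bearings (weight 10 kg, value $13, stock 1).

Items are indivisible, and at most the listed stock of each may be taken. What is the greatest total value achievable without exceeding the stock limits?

$86

Best selections within weight 26 and stock limits:
- 3×case of wine + 2×spool of cable: weight 26, value 86
- 3×case of wine + 1×spool of cable: weight 22, value 79
Best: $86.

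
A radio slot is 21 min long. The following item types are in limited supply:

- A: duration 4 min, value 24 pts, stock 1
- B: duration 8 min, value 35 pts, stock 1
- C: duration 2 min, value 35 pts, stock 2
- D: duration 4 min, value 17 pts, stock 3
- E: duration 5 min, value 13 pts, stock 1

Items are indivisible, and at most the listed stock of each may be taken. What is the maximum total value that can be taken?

146 pts

Best selections within duration 21 and stock limits:
- 1×A + 1×B + 2×C + 1×D: duration 20, value 146
- 1×A + 2×C + 3×D: duration 20, value 145
Best: 146 pts.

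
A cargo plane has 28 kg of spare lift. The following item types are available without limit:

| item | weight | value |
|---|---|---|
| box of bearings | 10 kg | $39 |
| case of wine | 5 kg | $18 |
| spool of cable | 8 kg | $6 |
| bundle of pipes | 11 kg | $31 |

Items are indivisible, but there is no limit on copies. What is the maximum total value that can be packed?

Best value-per-unit is box of bearings at 39/10; filling with it alone gives 2×39 = 78.
Optimal mix: 2×box of bearings + 1×case of wine → weight 25, value 96.

$96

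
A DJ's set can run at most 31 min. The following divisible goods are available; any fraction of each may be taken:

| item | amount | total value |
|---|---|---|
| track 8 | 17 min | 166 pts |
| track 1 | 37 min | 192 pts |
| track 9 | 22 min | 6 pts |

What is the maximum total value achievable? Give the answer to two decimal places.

Take in order of value per unit:
- track 8 (166/17 per unit): all 17 → value 166, running total 166.00
- track 1 (192/37 per unit): 14 of 37 → value 14×192/37 = 72.6486, running total 238.65
Total 238.65.

238.65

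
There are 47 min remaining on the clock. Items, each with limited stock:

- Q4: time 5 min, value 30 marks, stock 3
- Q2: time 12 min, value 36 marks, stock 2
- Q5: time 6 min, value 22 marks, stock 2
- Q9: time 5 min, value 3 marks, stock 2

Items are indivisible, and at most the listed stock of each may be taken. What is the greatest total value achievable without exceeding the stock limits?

Best selections within time 47 and stock limits:
- 3×Q4 + 2×Q2 + 1×Q5: time 45, value 184
- 2×Q4 + 2×Q2 + 2×Q5: time 46, value 176
Best: 184 marks.

184 marks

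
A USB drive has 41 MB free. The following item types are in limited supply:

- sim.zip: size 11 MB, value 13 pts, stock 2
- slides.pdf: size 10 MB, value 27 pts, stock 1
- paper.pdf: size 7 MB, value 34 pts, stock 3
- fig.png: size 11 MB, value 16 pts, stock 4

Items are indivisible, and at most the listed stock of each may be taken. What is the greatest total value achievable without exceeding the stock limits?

129 pts

Best selections within size 41 and stock limits:
- 1×slides.pdf + 3×paper.pdf: size 31, value 129
- 3×paper.pdf + 1×fig.png: size 32, value 118
- 1×sim.zip + 3×paper.pdf: size 32, value 115
Best: 129 pts.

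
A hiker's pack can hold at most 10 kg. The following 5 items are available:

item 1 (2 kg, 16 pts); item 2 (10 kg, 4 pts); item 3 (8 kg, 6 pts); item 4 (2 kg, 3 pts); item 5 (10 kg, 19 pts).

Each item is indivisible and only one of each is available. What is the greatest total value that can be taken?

Check high-value combinations within 10 kg:
- item 1+item 3: weight 2+8=10, value 16+6=22
- item 1+item 4: weight 2+2=4, value 16+3=19
- item 5: weight 10, value 19
- item 1: weight 2, value 16
- item 3+item 4: weight 8+2=10, value 6+3=9
Best: 22 pts.

22 pts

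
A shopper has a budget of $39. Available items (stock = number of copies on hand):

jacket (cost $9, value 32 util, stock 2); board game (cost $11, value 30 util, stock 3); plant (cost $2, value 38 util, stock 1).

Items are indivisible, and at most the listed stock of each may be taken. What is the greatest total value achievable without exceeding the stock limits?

Top feasible selections:
- 2×jacket + 1×board game + 1×plant: cost 31, value 132
- 1×jacket + 2×board game + 1×plant: cost 33, value 130
- 3×board game + 1×plant: cost 35, value 128
Best: 132 util.

132 util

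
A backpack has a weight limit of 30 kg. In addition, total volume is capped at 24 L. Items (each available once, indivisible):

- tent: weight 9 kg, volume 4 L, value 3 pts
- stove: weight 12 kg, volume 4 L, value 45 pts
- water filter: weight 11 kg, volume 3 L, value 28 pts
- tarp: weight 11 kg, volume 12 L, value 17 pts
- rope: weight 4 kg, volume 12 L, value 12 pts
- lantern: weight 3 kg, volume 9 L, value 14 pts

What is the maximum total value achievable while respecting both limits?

Feasible sets respecting both limits:
- stove+water filter+lantern: weight 26, volume 16, value 87
- stove+water filter+rope: weight 27, volume 19, value 85
- stove+water filter: weight 23, volume 7, value 73
Best: 87 pts.

87 pts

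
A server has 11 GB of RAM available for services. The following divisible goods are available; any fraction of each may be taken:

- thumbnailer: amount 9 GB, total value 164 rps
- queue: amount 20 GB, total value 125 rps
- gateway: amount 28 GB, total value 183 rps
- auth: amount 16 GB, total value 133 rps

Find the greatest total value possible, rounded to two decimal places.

180.63

Take in order of value per unit:
- thumbnailer (164/9 per unit): all 9 → value 164, running total 164.00
- auth (133/16 per unit): 2 of 16 → value 2×133/16 = 16.6250, running total 180.63
Total 180.63.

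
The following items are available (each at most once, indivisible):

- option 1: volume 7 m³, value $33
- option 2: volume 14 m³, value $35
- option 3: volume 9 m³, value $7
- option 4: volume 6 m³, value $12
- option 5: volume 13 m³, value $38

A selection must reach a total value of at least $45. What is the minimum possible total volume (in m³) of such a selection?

13

Subsets with value ≥ 45, sorted by total volume:
- option 1+option 4: volume 13, value 45
- option 4+option 5: volume 19, value 50
Minimum volume: 13 m³.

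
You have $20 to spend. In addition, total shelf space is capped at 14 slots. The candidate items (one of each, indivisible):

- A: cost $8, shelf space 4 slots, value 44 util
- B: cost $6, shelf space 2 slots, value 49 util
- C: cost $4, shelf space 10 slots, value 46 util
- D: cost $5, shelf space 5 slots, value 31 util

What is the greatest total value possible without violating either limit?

Feasible sets respecting both limits:
- A+B+D: cost 19, shelf space 11, value 124
- B+C: cost 10, shelf space 12, value 95
- A+B: cost 14, shelf space 6, value 93
Best: 124 util.

124 util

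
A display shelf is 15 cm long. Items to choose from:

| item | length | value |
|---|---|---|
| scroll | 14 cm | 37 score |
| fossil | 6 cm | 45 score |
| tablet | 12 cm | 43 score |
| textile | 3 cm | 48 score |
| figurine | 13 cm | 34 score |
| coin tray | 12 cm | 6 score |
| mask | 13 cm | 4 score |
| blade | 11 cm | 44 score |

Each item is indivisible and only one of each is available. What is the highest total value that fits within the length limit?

93 score

Check high-value combinations within 15 cm:
- fossil+textile: length 6+3=9, value 45+48=93
- textile+blade: length 3+11=14, value 48+44=92
- tablet+textile: length 12+3=15, value 43+48=91
Best: 93 score.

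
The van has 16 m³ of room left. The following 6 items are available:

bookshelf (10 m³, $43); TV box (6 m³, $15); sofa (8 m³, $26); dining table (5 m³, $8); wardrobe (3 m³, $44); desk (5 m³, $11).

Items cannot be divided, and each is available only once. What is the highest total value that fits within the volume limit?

Check high-value combinations within 16 m³:
- bookshelf+wardrobe: volume 10+3=13, value 43+44=87
- sofa+wardrobe+desk: volume 8+3+5=16, value 26+44+11=81
- sofa+dining table+wardrobe: volume 8+5+3=16, value 26+8+44=78
- sofa+wardrobe: volume 8+3=11, value 26+44=70
Best: $87.

$87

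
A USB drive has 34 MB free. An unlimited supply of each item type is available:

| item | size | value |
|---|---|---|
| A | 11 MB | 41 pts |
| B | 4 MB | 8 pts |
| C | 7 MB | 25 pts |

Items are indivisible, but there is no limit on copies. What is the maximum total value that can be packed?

Best value-per-unit is A at 41/11, and filling with it alone uses size 3×11=33. No mix of the others beats 3×41 = 123.

123 pts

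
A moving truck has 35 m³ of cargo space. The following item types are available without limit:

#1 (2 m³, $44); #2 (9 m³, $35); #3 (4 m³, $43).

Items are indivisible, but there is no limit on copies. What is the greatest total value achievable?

Best value-per-unit is #1 at 44/2, and filling with it alone uses volume 17×2=34. No mix of the others beats 17×44 = 748.

$748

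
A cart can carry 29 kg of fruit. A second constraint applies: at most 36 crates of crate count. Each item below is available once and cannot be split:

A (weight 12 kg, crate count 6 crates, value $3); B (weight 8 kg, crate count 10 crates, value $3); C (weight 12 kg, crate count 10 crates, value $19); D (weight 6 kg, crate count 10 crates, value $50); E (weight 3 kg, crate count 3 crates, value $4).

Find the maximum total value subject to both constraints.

$76

Feasible sets respecting both limits:
- B+C+D+E: weight 29, crate count 33, value 76
- C+D+E: weight 21, crate count 23, value 73
- B+C+D: weight 26, crate count 30, value 72
Best: $76.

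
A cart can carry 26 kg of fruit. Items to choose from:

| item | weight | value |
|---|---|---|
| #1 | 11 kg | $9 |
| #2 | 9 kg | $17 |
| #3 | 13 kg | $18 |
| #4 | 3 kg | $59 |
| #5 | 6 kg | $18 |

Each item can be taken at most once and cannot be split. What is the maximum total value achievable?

Check high-value combinations within 26 kg:
- #3+#4+#5: weight 13+3+6=22, value 18+59+18=95
- #2+#4+#5: weight 9+3+6=18, value 17+59+18=94
- #2+#3+#4: weight 9+13+3=25, value 17+18+59=94
Best: $95.

$95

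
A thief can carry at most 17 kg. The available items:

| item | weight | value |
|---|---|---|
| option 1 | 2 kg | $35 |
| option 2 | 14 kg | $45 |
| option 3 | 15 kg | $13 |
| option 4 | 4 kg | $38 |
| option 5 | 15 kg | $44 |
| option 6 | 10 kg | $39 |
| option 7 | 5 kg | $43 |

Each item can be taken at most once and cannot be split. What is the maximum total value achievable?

$117

This is a 0/1 knapsack; check combinations near the capacity.
- option 1+option 6+option 7: weight 2+10+5=17, value 35+39+43=117
- option 1+option 4+option 7: weight 2+4+5=11, value 35+38+43=116
- option 1+option 4+option 6: weight 2+4+10=16, value 35+38+39=112
- option 6+option 7: weight 10+5=15, value 39+43=82
- option 4+option 7: weight 4+5=9, value 38+43=81
Best: $117.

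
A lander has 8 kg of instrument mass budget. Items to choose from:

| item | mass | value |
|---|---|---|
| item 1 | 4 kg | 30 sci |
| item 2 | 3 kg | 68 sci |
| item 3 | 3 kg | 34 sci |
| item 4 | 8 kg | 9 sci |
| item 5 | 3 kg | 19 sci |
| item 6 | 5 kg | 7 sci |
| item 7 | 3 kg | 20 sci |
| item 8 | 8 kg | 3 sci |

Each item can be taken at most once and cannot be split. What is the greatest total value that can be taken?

102 sci

Check high-value combinations within 8 kg:
- item 2+item 3: mass 3+3=6, value 68+34=102
- item 1+item 2: mass 4+3=7, value 30+68=98
- item 2+item 7: mass 3+3=6, value 68+20=88
- item 2+item 5: mass 3+3=6, value 68+19=87
- item 2+item 6: mass 3+5=8, value 68+7=75
Best: 102 sci.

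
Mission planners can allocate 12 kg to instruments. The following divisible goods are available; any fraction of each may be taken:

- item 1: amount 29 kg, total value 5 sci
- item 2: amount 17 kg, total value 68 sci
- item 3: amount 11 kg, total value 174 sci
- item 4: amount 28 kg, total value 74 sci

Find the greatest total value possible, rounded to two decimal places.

178.00

Take in order of value per unit:
- item 3 (174/11 per unit): all 11 → value 174, running total 174.00
- item 2 (68/17 per unit): 1 of 17 → value 1×68/17 = 4.0000, running total 178.00
Total 178.00.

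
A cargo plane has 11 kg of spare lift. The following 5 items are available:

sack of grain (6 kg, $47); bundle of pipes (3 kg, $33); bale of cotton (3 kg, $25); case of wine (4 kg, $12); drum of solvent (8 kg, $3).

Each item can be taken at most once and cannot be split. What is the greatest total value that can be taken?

$80

Check high-value combinations within 11 kg:
- sack of grain+bundle of pipes: weight 6+3=9, value 47+33=80
- sack of grain+bale of cotton: weight 6+3=9, value 47+25=72
- bundle of pipes+bale of cotton+case of wine: weight 3+3+4=10, value 33+25+12=70
- sack of grain+case of wine: weight 6+4=10, value 47+12=59
Best: $80.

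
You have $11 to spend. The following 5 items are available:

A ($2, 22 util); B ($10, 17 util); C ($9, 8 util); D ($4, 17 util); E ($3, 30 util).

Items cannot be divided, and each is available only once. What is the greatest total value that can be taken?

Check high-value combinations within $11:
- A+D+E: cost 2+4+3=9, value 22+17+30=69
- A+E: cost 2+3=5, value 22+30=52
- D+E: cost 4+3=7, value 17+30=47
Best: 69 util.

69 util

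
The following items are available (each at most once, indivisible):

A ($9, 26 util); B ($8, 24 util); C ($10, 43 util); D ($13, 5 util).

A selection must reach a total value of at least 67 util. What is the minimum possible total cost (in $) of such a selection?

18

Subsets with value ≥ 67, sorted by total cost:
- B+C: cost 18, value 67
- A+C: cost 19, value 69
Minimum cost: 18 $.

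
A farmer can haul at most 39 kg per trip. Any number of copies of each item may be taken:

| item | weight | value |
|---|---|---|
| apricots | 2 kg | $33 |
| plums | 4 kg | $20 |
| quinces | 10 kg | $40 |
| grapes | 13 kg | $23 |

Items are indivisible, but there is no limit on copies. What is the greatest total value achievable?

Best value-per-unit is apricots at 33/2, and filling with it alone uses weight 19×2=38. No mix of the others beats 19×33 = 627.

$627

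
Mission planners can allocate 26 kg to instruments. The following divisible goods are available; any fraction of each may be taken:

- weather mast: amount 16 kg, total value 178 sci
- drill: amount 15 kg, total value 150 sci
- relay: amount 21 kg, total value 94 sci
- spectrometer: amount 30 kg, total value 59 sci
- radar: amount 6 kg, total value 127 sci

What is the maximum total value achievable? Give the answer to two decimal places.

345.00

Take in order of value per unit:
- radar (127/6 per unit): all 6 → value 127, running total 127.00
- weather mast (178/16 per unit): all 16 → value 178, running total 305.00
- drill (150/15 per unit): 4 of 15 → value 4×150/15 = 40.0000, running total 345.00
Total 345.00.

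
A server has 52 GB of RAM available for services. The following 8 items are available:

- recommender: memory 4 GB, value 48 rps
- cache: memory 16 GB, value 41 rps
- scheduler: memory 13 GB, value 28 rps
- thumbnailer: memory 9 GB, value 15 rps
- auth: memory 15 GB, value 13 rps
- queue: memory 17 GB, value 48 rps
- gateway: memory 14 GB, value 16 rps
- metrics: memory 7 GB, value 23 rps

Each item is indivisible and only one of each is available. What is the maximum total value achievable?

165 rps

Check high-value combinations within 52 GB:
- recommender+cache+scheduler+queue: memory 4+16+13+17=50, value 48+41+28+48=165
- recommender+scheduler+thumbnailer+queue+metrics: memory 4+13+9+17+7=50, value 48+28+15+48+23=162
- recommender+cache+queue+metrics: memory 4+16+17+7=44, value 48+41+48+23=160
Best: 165 rps.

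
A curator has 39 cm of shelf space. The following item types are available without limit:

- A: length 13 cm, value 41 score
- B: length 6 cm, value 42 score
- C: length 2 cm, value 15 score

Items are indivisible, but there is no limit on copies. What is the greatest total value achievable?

285 score

Best value-per-unit is C at 15/2, and filling with it alone uses length 19×2=38. No mix of the others beats 19×15 = 285.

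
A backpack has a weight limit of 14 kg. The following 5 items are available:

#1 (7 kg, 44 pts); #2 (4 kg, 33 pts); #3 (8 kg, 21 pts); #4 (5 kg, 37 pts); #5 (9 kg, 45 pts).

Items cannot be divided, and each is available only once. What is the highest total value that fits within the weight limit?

This is a 0/1 knapsack; check combinations near the capacity.
- #4+#5: weight 5+9=14, value 37+45=82
- #1+#4: weight 7+5=12, value 44+37=81
- #2+#5: weight 4+9=13, value 33+45=78
Best: 82 pts.

82 pts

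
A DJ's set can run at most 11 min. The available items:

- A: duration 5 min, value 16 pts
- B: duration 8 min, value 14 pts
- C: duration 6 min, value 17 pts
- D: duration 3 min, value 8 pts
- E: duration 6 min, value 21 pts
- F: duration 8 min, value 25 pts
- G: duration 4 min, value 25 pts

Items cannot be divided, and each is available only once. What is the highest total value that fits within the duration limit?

This is a 0/1 knapsack; check combinations near the capacity.
- E+G: duration 6+4=10, value 21+25=46
- C+G: duration 6+4=10, value 17+25=42
- A+G: duration 5+4=9, value 16+25=41
- A+E: duration 5+6=11, value 16+21=37
- D+G: duration 3+4=7, value 8+25=33
Best: 46 pts.

46 pts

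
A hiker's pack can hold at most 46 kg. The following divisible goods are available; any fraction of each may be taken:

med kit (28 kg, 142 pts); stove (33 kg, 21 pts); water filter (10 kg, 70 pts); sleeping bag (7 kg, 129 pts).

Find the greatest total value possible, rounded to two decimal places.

341.64

Take in order of value per unit:
- sleeping bag (129/7 per unit): all 7 → value 129, running total 129.00
- water filter (70/10 per unit): all 10 → value 70, running total 199.00
- med kit (142/28 per unit): all 28 → value 142, running total 341.00
- stove (21/33 per unit): 1 of 33 → value 1×21/33 = 0.6364, running total 341.64
Total 341.64.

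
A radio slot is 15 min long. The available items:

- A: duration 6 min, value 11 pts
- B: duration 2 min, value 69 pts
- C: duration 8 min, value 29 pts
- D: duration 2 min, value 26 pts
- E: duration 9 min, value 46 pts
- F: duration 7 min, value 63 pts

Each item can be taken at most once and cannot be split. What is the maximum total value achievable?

Check high-value combinations within 15 min:
- B+D+F: duration 2+2+7=11, value 69+26+63=158
- A+B+F: duration 6+2+7=15, value 11+69+63=143
- B+D+E: duration 2+2+9=13, value 69+26+46=141
Best: 158 pts.

158 pts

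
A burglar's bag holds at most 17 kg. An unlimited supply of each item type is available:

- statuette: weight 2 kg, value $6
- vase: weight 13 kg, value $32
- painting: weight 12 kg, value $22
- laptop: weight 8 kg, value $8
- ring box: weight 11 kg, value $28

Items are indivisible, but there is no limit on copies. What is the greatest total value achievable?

Best value-per-unit is statuette at 6/2, and filling with it alone uses weight 8×2=16. No mix of the others beats 8×6 = 48.

$48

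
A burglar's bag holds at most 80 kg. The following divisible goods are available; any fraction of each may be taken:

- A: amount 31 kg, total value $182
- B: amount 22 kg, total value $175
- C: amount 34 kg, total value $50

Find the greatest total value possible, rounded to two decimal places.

Take in order of value per unit:
- B (175/22 per unit): all 22 → value 175, running total 175.00
- A (182/31 per unit): all 31 → value 182, running total 357.00
- C (50/34 per unit): 27 of 34 → value 27×50/34 = 39.7059, running total 396.71
Total 396.71.

396.71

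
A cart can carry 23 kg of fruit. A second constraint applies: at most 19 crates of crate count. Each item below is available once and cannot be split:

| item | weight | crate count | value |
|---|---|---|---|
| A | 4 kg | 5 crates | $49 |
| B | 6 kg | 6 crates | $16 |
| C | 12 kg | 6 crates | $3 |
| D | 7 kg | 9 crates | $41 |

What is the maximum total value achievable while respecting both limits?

Feasible sets respecting both limits:
- A+D: weight 11, crate count 14, value 90
- A+B+C: weight 22, crate count 17, value 68
- A+B: weight 10, crate count 11, value 65
- B+D: weight 13, crate count 15, value 57
Best: $90.

$90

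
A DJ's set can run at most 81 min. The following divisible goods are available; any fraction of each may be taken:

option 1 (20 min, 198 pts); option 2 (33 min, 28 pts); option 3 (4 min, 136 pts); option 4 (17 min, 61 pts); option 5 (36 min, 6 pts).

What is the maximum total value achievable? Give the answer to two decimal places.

Take in order of value per unit:
- option 3 (136/4 per unit): all 4 → value 136, running total 136.00
- option 1 (198/20 per unit): all 20 → value 198, running total 334.00
- option 4 (61/17 per unit): all 17 → value 61, running total 395.00
- option 2 (28/33 per unit): all 33 → value 28, running total 423.00
- option 5 (6/36 per unit): 7 of 36 → value 7×6/36 = 1.1667, running total 424.17
Total 424.17.

424.17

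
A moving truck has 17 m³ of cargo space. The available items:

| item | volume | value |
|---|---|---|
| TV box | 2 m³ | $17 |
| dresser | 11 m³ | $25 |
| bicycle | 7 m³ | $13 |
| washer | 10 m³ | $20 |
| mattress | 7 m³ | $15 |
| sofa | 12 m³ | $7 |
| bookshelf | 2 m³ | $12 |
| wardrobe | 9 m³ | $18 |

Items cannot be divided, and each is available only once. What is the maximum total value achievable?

$54

Check high-value combinations within 17 m³:
- TV box+dresser+bookshelf: volume 2+11+2=15, value 17+25+12=54
- TV box+washer+bookshelf: volume 2+10+2=14, value 17+20+12=49
- TV box+bookshelf+wardrobe: volume 2+2+9=13, value 17+12+18=47
Best: $54.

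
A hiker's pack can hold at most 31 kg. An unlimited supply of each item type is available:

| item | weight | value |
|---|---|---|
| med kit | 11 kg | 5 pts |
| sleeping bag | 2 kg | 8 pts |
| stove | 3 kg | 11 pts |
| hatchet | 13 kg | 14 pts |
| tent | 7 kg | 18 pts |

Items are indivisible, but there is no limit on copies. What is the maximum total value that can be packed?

Best value-per-unit is sleeping bag at 8/2; filling with it alone gives 15×8 = 120.
Optimal mix: 14×sleeping bag + 1×stove → weight 31, value 123.

123 pts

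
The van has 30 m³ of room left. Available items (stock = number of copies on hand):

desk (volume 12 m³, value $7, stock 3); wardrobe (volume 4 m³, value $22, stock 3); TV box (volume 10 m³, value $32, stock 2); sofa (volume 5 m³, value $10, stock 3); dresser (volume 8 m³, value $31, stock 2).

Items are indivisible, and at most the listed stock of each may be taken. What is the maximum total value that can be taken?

$129

Best selections within volume 30 and stock limits:
- 3×wardrobe + 1×TV box + 1×dresser: volume 30, value 129
- 3×wardrobe + 2×dresser: volume 28, value 128
- 3×wardrobe + 2×sofa + 1×dresser: volume 30, value 117
Best: $129.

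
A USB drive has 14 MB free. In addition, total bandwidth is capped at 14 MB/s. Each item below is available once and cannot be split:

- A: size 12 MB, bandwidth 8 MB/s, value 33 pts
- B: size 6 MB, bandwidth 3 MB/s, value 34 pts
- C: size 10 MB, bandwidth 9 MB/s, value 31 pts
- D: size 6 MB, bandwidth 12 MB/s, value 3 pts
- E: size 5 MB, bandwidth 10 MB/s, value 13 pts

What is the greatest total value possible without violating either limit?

47 pts

Feasible sets respecting both limits:
- B+E: size 11, bandwidth 13, value 47
- B: size 6, bandwidth 3, value 34
- A: size 12, bandwidth 8, value 33
Best: 47 pts.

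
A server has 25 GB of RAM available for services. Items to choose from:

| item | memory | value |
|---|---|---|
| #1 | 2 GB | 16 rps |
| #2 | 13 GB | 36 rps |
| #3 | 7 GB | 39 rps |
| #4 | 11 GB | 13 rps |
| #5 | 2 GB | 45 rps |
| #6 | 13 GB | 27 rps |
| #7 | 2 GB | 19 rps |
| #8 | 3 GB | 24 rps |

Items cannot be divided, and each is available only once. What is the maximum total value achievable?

144 rps

Check high-value combinations within 25 GB:
- #2+#3+#5+#8: memory 13+7+2+3=25, value 36+39+45+24=144
- #1+#3+#5+#7+#8: memory 2+7+2+2+3=16, value 16+39+45+19+24=143
- #1+#2+#5+#7+#8: memory 2+13+2+2+3=22, value 16+36+45+19+24=140
Best: 144 rps.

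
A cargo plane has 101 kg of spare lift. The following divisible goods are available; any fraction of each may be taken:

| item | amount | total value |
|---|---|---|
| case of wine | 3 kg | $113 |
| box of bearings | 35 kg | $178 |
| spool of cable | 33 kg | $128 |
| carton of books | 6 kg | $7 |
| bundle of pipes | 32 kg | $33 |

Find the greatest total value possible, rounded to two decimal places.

450.75

Take in order of value per unit:
- case of wine (113/3 per unit): all 3 → value 113, running total 113.00
- box of bearings (178/35 per unit): all 35 → value 178, running total 291.00
- spool of cable (128/33 per unit): all 33 → value 128, running total 419.00
- carton of books (7/6 per unit): all 6 → value 7, running total 426.00
- bundle of pipes (33/32 per unit): 24 of 32 → value 24×33/32 = 24.7500, running total 450.75
Total 450.75.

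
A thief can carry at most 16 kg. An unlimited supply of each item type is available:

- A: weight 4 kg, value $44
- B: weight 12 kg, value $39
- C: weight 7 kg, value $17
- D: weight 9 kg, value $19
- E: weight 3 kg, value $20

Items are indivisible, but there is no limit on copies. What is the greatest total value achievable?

Best value-per-unit is A at 44/4, and filling with it alone uses weight 4×4=16. No mix of the others beats 4×44 = 176.

$176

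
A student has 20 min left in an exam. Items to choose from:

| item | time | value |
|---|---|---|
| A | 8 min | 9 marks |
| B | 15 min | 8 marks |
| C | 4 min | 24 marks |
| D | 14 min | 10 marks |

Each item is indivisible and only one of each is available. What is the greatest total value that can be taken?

Check high-value combinations within 20 min:
- C+D: time 4+14=18, value 24+10=34
- A+C: time 8+4=12, value 9+24=33
- B+C: time 15+4=19, value 8+24=32
- C: time 4, value 24
- D: time 14, value 10
Best: 34 marks.

34 marks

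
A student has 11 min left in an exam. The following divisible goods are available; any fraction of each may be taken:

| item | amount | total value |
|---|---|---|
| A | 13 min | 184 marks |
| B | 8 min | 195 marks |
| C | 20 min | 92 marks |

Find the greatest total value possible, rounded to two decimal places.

237.46

Take in order of value per unit:
- B (195/8 per unit): all 8 → value 195, running total 195.00
- A (184/13 per unit): 3 of 13 → value 3×184/13 = 42.4615, running total 237.46
Total 237.46.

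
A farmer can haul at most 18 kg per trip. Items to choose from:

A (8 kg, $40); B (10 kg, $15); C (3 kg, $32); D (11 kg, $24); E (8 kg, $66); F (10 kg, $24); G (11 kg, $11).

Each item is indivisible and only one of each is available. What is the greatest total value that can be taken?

Check high-value combinations within 18 kg:
- A+E: weight 8+8=16, value 40+66=106
- C+E: weight 3+8=11, value 32+66=98
- E+F: weight 8+10=18, value 66+24=90
Best: $106.

$106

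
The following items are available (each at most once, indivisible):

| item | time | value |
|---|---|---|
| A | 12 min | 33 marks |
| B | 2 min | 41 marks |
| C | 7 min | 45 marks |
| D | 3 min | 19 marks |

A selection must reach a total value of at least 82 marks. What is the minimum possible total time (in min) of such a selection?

Subsets with value ≥ 82, sorted by total time:
- B+C: time 9, value 86
- B+C+D: time 12, value 105
Minimum time: 9 min.

9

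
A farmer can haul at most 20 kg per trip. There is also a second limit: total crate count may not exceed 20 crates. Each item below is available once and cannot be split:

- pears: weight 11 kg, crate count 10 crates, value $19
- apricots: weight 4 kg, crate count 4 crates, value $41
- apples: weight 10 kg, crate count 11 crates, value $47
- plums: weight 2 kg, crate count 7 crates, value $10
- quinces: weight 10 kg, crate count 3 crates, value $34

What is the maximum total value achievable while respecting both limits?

Feasible sets respecting both limits:
- apricots+apples: weight 14, crate count 15, value 88
- apricots+plums+quinces: weight 16, crate count 14, value 85
- apples+quinces: weight 20, crate count 14, value 81
Best: $88.

$88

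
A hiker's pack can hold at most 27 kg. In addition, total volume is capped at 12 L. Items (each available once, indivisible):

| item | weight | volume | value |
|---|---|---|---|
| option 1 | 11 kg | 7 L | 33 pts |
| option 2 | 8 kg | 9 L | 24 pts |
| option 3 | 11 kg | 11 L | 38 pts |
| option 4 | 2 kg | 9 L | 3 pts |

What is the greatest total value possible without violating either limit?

38 pts

Feasible sets respecting both limits:
- option 3: weight 11, volume 11, value 38
- option 1: weight 11, volume 7, value 33
- option 2: weight 8, volume 9, value 24
Best: 38 pts.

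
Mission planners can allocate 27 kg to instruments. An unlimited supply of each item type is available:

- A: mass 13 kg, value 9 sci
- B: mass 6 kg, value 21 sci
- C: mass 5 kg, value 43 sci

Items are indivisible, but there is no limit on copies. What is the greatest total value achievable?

Best value-per-unit is C at 43/5, and filling with it alone uses mass 5×5=25. No mix of the others beats 5×43 = 215.

215 sci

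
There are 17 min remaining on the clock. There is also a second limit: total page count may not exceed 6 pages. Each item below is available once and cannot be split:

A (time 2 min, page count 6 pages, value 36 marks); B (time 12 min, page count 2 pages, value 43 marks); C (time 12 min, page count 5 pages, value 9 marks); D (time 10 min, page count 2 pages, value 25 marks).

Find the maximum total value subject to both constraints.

43 marks

Feasible sets respecting both limits:
- B: time 12, page count 2, value 43
- A: time 2, page count 6, value 36
- D: time 10, page count 2, value 25
- C: time 12, page count 5, value 9
Best: 43 marks.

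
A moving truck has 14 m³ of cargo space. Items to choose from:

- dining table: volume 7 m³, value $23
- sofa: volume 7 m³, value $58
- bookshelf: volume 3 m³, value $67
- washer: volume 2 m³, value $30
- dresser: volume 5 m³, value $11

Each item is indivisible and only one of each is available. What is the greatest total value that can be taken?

This is a 0/1 knapsack; check combinations near the capacity.
- sofa+bookshelf+washer: volume 7+3+2=12, value 58+67+30=155
- sofa+bookshelf: volume 7+3=10, value 58+67=125
- dining table+bookshelf+washer: volume 7+3+2=12, value 23+67+30=120
- bookshelf+washer+dresser: volume 3+2+5=10, value 67+30+11=108
- sofa+washer+dresser: volume 7+2+5=14, value 58+30+11=99
Best: $155.

$155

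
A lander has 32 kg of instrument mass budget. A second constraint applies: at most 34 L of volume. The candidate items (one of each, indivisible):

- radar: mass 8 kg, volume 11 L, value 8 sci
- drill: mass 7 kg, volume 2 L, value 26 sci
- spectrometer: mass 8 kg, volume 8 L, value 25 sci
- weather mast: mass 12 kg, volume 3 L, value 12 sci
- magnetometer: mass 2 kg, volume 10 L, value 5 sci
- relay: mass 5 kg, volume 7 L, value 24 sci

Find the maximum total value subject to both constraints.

Feasible sets respecting both limits:
- drill+spectrometer+weather mast+relay: mass 32, volume 20, value 87
- radar+drill+spectrometer+relay: mass 28, volume 28, value 83
- drill+spectrometer+magnetometer+relay: mass 22, volume 27, value 80
Best: 87 sci.

87 sci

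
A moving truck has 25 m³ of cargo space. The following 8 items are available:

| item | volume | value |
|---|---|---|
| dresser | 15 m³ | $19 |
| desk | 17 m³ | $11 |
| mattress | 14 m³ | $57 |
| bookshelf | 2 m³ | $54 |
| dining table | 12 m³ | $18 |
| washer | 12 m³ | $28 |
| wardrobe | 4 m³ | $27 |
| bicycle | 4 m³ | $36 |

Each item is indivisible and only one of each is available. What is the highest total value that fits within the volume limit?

$174

This is a 0/1 knapsack; check combinations near the capacity.
- mattress+bookshelf+wardrobe+bicycle: volume 14+2+4+4=24, value 57+54+27+36=174
- mattress+bookshelf+bicycle: volume 14+2+4=20, value 57+54+36=147
- bookshelf+washer+wardrobe+bicycle: volume 2+12+4+4=22, value 54+28+27+36=145
- mattress+bookshelf+wardrobe: volume 14+2+4=20, value 57+54+27=138
- dresser+bookshelf+wardrobe+bicycle: volume 15+2+4+4=25, value 19+54+27+36=136
Best: $174.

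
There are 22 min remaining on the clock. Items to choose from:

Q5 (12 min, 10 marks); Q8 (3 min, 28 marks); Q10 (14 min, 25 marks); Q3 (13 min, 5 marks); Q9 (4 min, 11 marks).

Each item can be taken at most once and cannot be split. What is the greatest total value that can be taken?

64 marks

Check high-value combinations within 22 min:
- Q8+Q10+Q9: time 3+14+4=21, value 28+25+11=64
- Q8+Q10: time 3+14=17, value 28+25=53
- Q5+Q8+Q9: time 12+3+4=19, value 10+28+11=49
Best: 64 marks.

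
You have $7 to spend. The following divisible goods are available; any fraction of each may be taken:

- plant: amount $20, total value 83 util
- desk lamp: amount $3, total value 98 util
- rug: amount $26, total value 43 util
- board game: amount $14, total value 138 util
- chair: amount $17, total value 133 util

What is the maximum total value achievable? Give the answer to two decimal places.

137.43

Take in order of value per unit:
- desk lamp (98/3 per unit): all 3 → value 98, running total 98.00
- board game (138/14 per unit): 4 of 14 → value 4×138/14 = 39.4286, running total 137.43
Total 137.43.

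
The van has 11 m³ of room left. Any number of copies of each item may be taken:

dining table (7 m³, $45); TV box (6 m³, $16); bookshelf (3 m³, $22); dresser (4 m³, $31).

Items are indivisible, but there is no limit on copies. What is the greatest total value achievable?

$84

Best value-per-unit is dresser at 31/4; filling with it alone gives 2×31 = 62.
Optimal mix: 1×bookshelf + 2×dresser → volume 11, value 84.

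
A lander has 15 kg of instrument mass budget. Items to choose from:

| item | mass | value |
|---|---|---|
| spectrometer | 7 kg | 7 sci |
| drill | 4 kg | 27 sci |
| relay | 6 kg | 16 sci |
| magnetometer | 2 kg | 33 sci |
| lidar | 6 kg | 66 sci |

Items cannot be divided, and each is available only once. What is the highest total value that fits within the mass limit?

Check high-value combinations within 15 kg:
- drill+magnetometer+lidar: mass 4+2+6=12, value 27+33+66=126
- relay+magnetometer+lidar: mass 6+2+6=14, value 16+33+66=115
- spectrometer+magnetometer+lidar: mass 7+2+6=15, value 7+33+66=106
Best: 126 sci.

126 sci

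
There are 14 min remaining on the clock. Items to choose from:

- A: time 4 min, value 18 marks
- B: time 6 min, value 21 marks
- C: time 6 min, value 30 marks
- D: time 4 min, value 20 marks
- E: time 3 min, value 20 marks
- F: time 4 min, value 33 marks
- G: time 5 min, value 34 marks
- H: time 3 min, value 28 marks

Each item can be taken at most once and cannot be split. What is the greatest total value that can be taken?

101 marks

Check high-value combinations within 14 min:
- D+E+F+H: time 4+3+4+3=14, value 20+20+33+28=101
- A+E+F+H: time 4+3+4+3=14, value 18+20+33+28=99
- F+G+H: time 4+5+3=12, value 33+34+28=95
Best: 101 marks.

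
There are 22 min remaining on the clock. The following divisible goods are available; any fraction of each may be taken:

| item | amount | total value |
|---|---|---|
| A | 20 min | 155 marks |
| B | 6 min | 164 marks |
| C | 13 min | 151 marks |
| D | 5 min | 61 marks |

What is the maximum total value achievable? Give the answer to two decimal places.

352.77

Take in order of value per unit:
- B (164/6 per unit): all 6 → value 164, running total 164.00
- D (61/5 per unit): all 5 → value 61, running total 225.00
- C (151/13 per unit): 11 of 13 → value 11×151/13 = 127.7692, running total 352.77
Total 352.77.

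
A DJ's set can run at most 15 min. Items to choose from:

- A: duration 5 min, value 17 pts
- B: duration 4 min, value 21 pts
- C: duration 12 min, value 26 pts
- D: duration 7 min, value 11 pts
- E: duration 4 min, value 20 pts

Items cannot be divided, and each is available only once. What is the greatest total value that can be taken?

58 pts

Check high-value combinations within 15 min:
- A+B+E: duration 5+4+4=13, value 17+21+20=58
- B+D+E: duration 4+7+4=15, value 21+11+20=52
- B+E: duration 4+4=8, value 21+20=41
Best: 58 pts.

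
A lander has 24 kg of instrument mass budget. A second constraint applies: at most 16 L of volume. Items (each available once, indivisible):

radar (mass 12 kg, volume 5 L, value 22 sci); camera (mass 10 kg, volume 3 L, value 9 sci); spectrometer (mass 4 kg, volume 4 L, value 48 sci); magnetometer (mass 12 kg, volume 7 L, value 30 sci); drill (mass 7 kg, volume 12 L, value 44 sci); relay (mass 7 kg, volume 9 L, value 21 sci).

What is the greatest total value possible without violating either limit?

92 sci

Feasible sets respecting both limits:
- spectrometer+drill: mass 11, volume 16, value 92
- spectrometer+magnetometer: mass 16, volume 11, value 78
- camera+spectrometer+relay: mass 21, volume 16, value 78
- radar+spectrometer: mass 16, volume 9, value 70
Best: 92 sci.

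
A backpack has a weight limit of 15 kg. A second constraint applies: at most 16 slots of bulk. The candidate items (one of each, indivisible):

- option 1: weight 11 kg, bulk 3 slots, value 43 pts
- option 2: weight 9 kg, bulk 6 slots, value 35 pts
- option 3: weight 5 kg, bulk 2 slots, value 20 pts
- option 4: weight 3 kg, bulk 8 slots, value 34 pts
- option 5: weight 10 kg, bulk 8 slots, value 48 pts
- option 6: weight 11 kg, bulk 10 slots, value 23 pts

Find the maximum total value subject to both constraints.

82 pts

Feasible sets respecting both limits:
- option 4+option 5: weight 13, bulk 16, value 82
- option 1+option 4: weight 14, bulk 11, value 77
- option 2+option 4: weight 12, bulk 14, value 69
- option 3+option 5: weight 15, bulk 10, value 68
Best: 82 pts.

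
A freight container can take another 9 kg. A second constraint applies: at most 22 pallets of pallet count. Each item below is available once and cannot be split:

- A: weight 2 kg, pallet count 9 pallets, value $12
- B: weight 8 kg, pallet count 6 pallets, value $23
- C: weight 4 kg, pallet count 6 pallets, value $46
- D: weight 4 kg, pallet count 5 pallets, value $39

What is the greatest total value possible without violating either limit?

Feasible sets respecting both limits:
- C+D: weight 8, pallet count 11, value 85
- A+C: weight 6, pallet count 15, value 58
- A+D: weight 6, pallet count 14, value 51
Best: $85.

$85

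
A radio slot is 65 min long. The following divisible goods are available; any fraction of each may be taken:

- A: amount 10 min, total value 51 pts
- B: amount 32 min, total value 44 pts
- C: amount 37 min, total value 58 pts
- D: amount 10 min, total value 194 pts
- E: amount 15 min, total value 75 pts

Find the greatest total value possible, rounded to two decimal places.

367.03

Take in order of value per unit:
- D (194/10 per unit): all 10 → value 194, running total 194.00
- A (51/10 per unit): all 10 → value 51, running total 245.00
- E (75/15 per unit): all 15 → value 75, running total 320.00
- C (58/37 per unit): 30 of 37 → value 30×58/37 = 47.0270, running total 367.03
Total 367.03.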